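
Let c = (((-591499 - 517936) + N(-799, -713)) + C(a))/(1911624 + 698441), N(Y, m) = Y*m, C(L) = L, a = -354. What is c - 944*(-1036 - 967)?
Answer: 4935193883978/2610065 ≈ 1.8908e+6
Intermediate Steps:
c = -540102/2610065 (c = (((-591499 - 517936) - 799*(-713)) - 354)/(1911624 + 698441) = ((-1109435 + 569687) - 354)/2610065 = (-539748 - 354)*(1/2610065) = -540102*1/2610065 = -540102/2610065 ≈ -0.20693)
c - 944*(-1036 - 967) = -540102/2610065 - 944*(-1036 - 967) = -540102/2610065 - 944*(-2003) = -540102/2610065 - 1*(-1890832) = -540102/2610065 + 1890832 = 4935193883978/2610065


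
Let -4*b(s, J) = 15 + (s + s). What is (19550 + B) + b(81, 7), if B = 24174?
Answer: 174719/4 ≈ 43680.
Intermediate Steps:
b(s, J) = -15/4 - s/2 (b(s, J) = -(15 + (s + s))/4 = -(15 + 2*s)/4 = -15/4 - s/2)
(19550 + B) + b(81, 7) = (19550 + 24174) + (-15/4 - ½*81) = 43724 + (-15/4 - 81/2) = 43724 - 177/4 = 174719/4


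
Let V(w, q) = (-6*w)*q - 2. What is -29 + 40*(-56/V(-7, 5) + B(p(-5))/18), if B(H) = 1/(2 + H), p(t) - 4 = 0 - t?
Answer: -50923/1287 ≈ -39.567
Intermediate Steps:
V(w, q) = -2 - 6*q*w (V(w, q) = -6*q*w - 2 = -2 - 6*q*w)
p(t) = 4 - t (p(t) = 4 + (0 - t) = 4 - t)
-29 + 40*(-56/V(-7, 5) + B(p(-5))/18) = -29 + 40*(-56/(-2 - 6*5*(-7)) + 1/((2 + (4 - 1*(-5)))*18)) = -29 + 40*(-56/(-2 + 210) + (1/18)/(2 + (4 + 5))) = -29 + 40*(-56/208 + (1/18)/(2 + 9)) = -29 + 40*(-56*1/208 + (1/18)/11) = -29 + 40*(-7/26 + (1/11)*(1/18)) = -29 + 40*(-7/26 + 1/198) = -29 + 40*(-340/1287) = -29 - 13600/1287 = -50923/1287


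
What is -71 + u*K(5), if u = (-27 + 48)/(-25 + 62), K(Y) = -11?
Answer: -2858/37 ≈ -77.243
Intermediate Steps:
u = 21/37 ≈ 0.56757
-71 + u*K(5) = -71 + (21/37)*(-11) = -71 - 231/37 = -2858/37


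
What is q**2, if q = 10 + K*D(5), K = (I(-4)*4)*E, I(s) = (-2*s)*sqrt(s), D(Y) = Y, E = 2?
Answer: -409500 + 12800*I ≈ -4.095e+5 + 12800.0*I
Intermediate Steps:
I(s) = -2*s**(3/2)
K = 128*I (K = (-(-16)*I*4)*2 = ((16*I)*4)*2 = (64*I)*2 = 128*I ≈ 128.0*I)
q = 10 + 640*I (q = 10 + (128*I)*5 = 10 + 640*I ≈ 10.0 + 640.0*I)
q**2 = (10 + 640*I)**2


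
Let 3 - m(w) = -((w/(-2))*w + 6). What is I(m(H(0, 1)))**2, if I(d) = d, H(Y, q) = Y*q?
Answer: 81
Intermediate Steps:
m(w) = 9 - w**2/2 (m(w) = 3 - (-1)*((w/(-2))*w + 6) = 3 - (-1)*((w*(-1/2))*w + 6) = 3 - (-1)*((-w/2)*w + 6) = 3 - (-1)*(-w**2/2 + 6) = 3 - (-1)*(6 - w**2/2) = 3 - (-6 + w**2/2) = 3 + (6 - w**2/2) = 9 - w**2/2)
I(m(H(0, 1)))**2 = (9 - (0*1)**2/2)**2 = (9 - 1/2*0**2)**2 = (9 - 1/2*0)**2 = (9 + 0)**2 = 9**2 = 81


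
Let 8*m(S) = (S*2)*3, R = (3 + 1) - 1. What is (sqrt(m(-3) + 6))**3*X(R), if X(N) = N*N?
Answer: 135*sqrt(15)/8 ≈ 65.357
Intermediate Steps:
R = 3 (R = 4 - 1 = 3)
X(N) = N**2
m(S) = 3*S/4 (m(S) = ((S*2)*3)/8 = ((2*S)*3)/8 = (6*S)/8 = 3*S/4)
(sqrt(m(-3) + 6))**3*X(R) = (sqrt((3/4)*(-3) + 6))**3*3**2 = (sqrt(-9/4 + 6))**3*9 = (sqrt(15/4))**3*9 = (sqrt(15)/2)**3*9 = (15*sqrt(15)/8)*9 = 135*sqrt(15)/8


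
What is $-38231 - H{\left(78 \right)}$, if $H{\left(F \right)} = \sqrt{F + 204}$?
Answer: $-38231 - \sqrt{282} \approx -38248.0$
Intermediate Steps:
$H{\left(F \right)} = \sqrt{204 + F}$
$-38231 - H{\left(78 \right)} = -38231 - \sqrt{204 + 78} = -38231 - \sqrt{282}$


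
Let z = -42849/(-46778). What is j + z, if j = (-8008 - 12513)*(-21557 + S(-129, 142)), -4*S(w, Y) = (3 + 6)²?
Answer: 41425357011419/93556 ≈ 4.4279e+8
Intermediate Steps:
S(w, Y) = -81/4 (S(w, Y) = -(3 + 6)²/4 = -¼*9² = -¼*81 = -81/4)
j = 1771146989/4 (j = (-8008 - 12513)*(-21557 - 81/4) = -20521*(-86309/4) = 1771146989/4 ≈ 4.4279e+8)
z = 42849/46778 (z = -42849*(-1/46778) = 42849/46778 ≈ 0.91601)
j + z = 1771146989/4 + 42849/46778 = 41425357011419/93556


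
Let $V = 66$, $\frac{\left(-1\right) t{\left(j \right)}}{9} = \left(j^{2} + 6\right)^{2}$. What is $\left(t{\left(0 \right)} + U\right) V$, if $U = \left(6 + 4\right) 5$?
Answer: $-18084$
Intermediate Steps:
$t{\left(j \right)} = - 9 \left(6 + j^{2}\right)^{2}$ ($t{\left(j \right)} = - 9 \left(j^{2} + 6\right)^{2} = - 9 \left(6 + j^{2}\right)^{2}$)
$U = 50$ ($U = 10 \cdot 5 = 50$)
$\left(t{\left(0 \right)} + U\right) V = \left(- 9 \left(6 + 0^{2}\right)^{2} + 50\right) 66 = \left(- 9 \left(6 + 0\right)^{2} + 50\right) 66 = \left(- 9 \cdot 6^{2} + 50\right) 66 = \left(\left(-9\right) 36 + 50\right) 66 = \left(-324 + 50\right) 66 = \left(-274\right) 66 = -18084$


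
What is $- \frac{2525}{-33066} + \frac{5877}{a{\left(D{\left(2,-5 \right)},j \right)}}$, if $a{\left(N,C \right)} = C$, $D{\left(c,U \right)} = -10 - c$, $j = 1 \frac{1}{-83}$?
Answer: $- \frac{16129294681}{33066} \approx -4.8779 \cdot 10^{5}$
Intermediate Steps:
$j = - \frac{1}{83}$ ($j = 1 \left(- \frac{1}{83}\right) = - \frac{1}{83} \approx -0.012048$)
$- \frac{2525}{-33066} + \frac{5877}{a{\left(D{\left(2,-5 \right)},j \right)}} = - \frac{2525}{-33066} + \frac{5877}{- \frac{1}{83}} = \left(-2525\right) \left(- \frac{1}{33066}\right) + 5877 \left(-83\right) = \frac{2525}{33066} - 487791 = - \frac{16129294681}{33066}$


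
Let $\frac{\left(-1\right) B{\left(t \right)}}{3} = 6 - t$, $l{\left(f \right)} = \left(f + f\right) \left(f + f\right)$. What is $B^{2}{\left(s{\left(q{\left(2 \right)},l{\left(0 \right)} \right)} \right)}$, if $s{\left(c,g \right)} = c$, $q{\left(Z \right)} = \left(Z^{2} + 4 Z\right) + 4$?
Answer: $900$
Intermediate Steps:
$l{\left(f \right)} = 4 f^{2}$ ($l{\left(f \right)} = 2 f 2 f = 4 f^{2}$)
$q{\left(Z \right)} = 4 + Z^{2} + 4 Z$
$B{\left(t \right)} = -18 + 3 t$ ($B{\left(t \right)} = - 3 \left(6 - t\right) = -18 + 3 t$)
$B^{2}{\left(s{\left(q{\left(2 \right)},l{\left(0 \right)} \right)} \right)} = \left(-18 + 3 \left(4 + 2^{2} + 4 \cdot 2\right)\right)^{2} = \left(-18 + 3 \left(4 + 4 + 8\right)\right)^{2} = \left(-18 + 3 \cdot 16\right)^{2} = \left(-18 + 48\right)^{2} = 30^{2} = 900$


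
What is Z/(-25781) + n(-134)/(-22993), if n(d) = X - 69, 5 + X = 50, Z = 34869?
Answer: -801124173/592782533 ≈ -1.3515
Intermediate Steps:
X = 45 (X = -5 + 50 = 45)
n(d) = -24 (n(d) = 45 - 69 = -24)
Z/(-25781) + n(-134)/(-22993) = 34869/(-25781) - 24/(-22993) = 34869*(-1/25781) - 24*(-1/22993) = -34869/25781 + 24/22993 = -801124173/592782533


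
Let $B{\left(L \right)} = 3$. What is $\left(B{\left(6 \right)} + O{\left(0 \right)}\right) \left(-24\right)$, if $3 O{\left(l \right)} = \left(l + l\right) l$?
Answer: $-72$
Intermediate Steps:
$O{\left(l \right)} = \frac{2 l^{2}}{3}$ ($O{\left(l \right)} = \frac{\left(l + l\right) l}{3} = \frac{2 l l}{3} = \frac{2 l^{2}}{3}$)
$\left(B{\left(6 \right)} + O{\left(0 \right)}\right) \left(-24\right) = \left(3 + \frac{2 \cdot 0^{2}}{3}\right) \left(-24\right) = \left(3 + \frac{2}{3} \cdot 0\right) \left(-24\right) = \left(3 + 0\right) \left(-24\right) = 3 \left(-24\right) = -72$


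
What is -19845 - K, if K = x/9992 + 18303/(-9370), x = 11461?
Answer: -928956712397/46812520 ≈ -19844.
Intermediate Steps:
K = -37747003/46812520 (K = 11461/9992 + 18303/(-9370) = 11461*(1/9992) + 18303*(-1/9370) = 11461/9992 - 18303/9370 = -37747003/46812520 ≈ -0.80634)
-19845 - K = -19845 - 1*(-37747003/46812520) = -19845 + 37747003/46812520 = -928956712397/46812520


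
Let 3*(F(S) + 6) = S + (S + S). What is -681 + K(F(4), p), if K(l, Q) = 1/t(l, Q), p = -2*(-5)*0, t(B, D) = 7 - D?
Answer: -4766/7 ≈ -680.86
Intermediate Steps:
F(S) = -6 + S (F(S) = -6 + (S + (S + S))/3 = -6 + (S + 2*S)/3 = -6 + (3*S)/3 = -6 + S)
p = 0 (p = 10*0 = 0)
K(l, Q) = 1/(7 - Q)
-681 + K(F(4), p) = -681 - 1/(-7 + 0) = -681 - 1/(-7) = -681 - 1*(-1/7) = -681 + 1/7 = -4766/7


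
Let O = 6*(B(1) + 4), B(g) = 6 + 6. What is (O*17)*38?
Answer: 62016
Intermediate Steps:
B(g) = 12
O = 96 (O = 6*(12 + 4) = 6*16 = 96)
(O*17)*38 = (96*17)*38 = 1632*38 = 62016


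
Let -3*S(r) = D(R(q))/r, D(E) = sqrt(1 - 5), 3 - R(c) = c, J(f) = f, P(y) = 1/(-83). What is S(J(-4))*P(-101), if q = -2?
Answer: -I/498 ≈ -0.002008*I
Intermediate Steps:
P(y) = -1/83
R(c) = 3 - c
D(E) = 2*I (D(E) = sqrt(-4) = 2*I)
S(r) = -2*I/(3*r)
S(J(-4))*P(-101) = -2/3*I/(-4)*(-1/83) = -2/3*I*(-1/4)*(-1/83) = (I/6)*(-1/83) = -I/498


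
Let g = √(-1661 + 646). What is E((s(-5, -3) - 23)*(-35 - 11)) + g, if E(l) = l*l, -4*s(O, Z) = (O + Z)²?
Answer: 3218436 + I*√1015 ≈ 3.2184e+6 + 31.859*I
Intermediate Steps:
s(O, Z) = -(O + Z)²/4
E(l) = l²
g = I*√1015 (g = √(-1015) = I*√1015 ≈ 31.859*I)
E((s(-5, -3) - 23)*(-35 - 11)) + g = ((-(-5 - 3)²/4 - 23)*(-35 - 11))² + I*√1015 = ((-¼*(-8)² - 23)*(-46))² + I*√1015 = ((-¼*64 - 23)*(-46))² + I*√1015 = ((-16 - 23)*(-46))² + I*√1015 = (-39*(-46))² + I*√1015 = 1794² + I*√1015 = 3218436 + I*√1015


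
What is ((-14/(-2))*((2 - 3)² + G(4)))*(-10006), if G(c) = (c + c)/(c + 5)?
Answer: -1190714/9 ≈ -1.3230e+5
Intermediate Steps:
G(c) = 2*c/(5 + c) (G(c) = (2*c)/(5 + c) = 2*c/(5 + c))
((-14/(-2))*((2 - 3)² + G(4)))*(-10006) = ((-14/(-2))*((2 - 3)² + 2*4/(5 + 4)))*(-10006) = ((-14*(-½))*((-1)² + 2*4/9))*(-10006) = (7*(1 + 2*4*(⅑)))*(-10006) = (7*(1 + 8/9))*(-10006) = (7*(17/9))*(-10006) = (119/9)*(-10006) = -1190714/9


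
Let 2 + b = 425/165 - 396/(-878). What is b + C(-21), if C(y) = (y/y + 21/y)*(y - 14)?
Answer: 14875/14487 ≈ 1.0268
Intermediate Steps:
b = 14875/14487 (b = -2 + (425/165 - 396/(-878)) = -2 + (425*(1/165) - 396*(-1/878)) = -2 + (85/33 + 198/439) = -2 + 43849/14487 = 14875/14487 ≈ 1.0268)
C(y) = (1 + 21/y)*(-14 + y)
b + C(-21) = 14875/14487 + (7 - 21 - 294/(-21)) = 14875/14487 + (7 - 21 - 294*(-1/21)) = 14875/14487 + (7 - 21 + 14) = 14875/14487 + 0 = 14875/14487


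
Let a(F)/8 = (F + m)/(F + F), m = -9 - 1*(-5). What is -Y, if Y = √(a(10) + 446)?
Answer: -√11210/5 ≈ -21.175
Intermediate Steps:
m = -4 (m = -9 + 5 = -4)
a(F) = 4*(-4 + F)/F (a(F) = 8*((F - 4)/(F + F)) = 8*((-4 + F)/((2*F))) = 8*((-4 + F)*(1/(2*F))) = 8*((-4 + F)/(2*F)) = 4*(-4 + F)/F)
Y = √11210/5 (Y = √((4 - 16/10) + 446) = √((4 - 16*⅒) + 446) = √((4 - 8/5) + 446) = √(12/5 + 446) = √(2242/5) = √11210/5 ≈ 21.175)
-Y = -√11210/5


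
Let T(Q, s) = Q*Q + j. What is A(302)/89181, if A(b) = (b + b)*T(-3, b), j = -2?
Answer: 4228/89181 ≈ 0.047409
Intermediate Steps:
T(Q, s) = -2 + Q² (T(Q, s) = Q*Q - 2 = Q² - 2 = -2 + Q²)
A(b) = 14*b (A(b) = (b + b)*(-2 + (-3)²) = (2*b)*(-2 + 9) = (2*b)*7 = 14*b)
A(302)/89181 = (14*302)/89181 = 4228*(1/89181) = 4228/89181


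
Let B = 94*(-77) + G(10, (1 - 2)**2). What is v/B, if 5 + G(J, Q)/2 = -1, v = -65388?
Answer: 32694/3625 ≈ 9.0190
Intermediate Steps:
G(J, Q) = -12 (G(J, Q) = -10 + 2*(-1) = -10 - 2 = -12)
B = -7250 (B = 94*(-77) - 12 = -7238 - 12 = -7250)
v/B = -65388/(-7250) = -65388*(-1/7250) = 32694/3625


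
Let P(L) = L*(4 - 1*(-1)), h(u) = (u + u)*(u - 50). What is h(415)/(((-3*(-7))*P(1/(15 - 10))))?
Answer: 302950/21 ≈ 14426.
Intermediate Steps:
h(u) = 2*u*(-50 + u) (h(u) = (2*u)*(-50 + u) = 2*u*(-50 + u))
P(L) = 5*L (P(L) = L*(4 + 1) = L*5 = 5*L)
h(415)/(((-3*(-7))*P(1/(15 - 10)))) = (2*415*(-50 + 415))/(((-3*(-7))*(5/(15 - 10)))) = (2*415*365)/((21*(5/5))) = 302950/((21*(5*(1/5)))) = 302950/((21*1)) = 302950/21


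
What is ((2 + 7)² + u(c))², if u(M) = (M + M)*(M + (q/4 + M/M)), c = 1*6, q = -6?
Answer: 21609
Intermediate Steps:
c = 6
u(M) = 2*M*(-½ + M) (u(M) = (M + M)*(M + (-6/4 + M/M)) = (2*M)*(M + (-6*¼ + 1)) = (2*M)*(M + (-3/2 + 1)) = (2*M)*(M - ½) = (2*M)*(-½ + M) = 2*M*(-½ + M))
((2 + 7)² + u(c))² = ((2 + 7)² + 6*(-1 + 2*6))² = (9² + 6*(-1 + 12))² = (81 + 6*11)² = (81 + 66)² = 147² = 21609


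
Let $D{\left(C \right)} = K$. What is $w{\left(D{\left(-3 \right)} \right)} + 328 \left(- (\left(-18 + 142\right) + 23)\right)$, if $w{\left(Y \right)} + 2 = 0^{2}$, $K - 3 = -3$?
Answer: $-48218$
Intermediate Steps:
$K = 0$ ($K = 3 - 3 = 0$)
$D{\left(C \right)} = 0$
$w{\left(Y \right)} = -2$ ($w{\left(Y \right)} = -2 + 0^{2} = -2 + 0 = -2$)
$w{\left(D{\left(-3 \right)} \right)} + 328 \left(- (\left(-18 + 142\right) + 23)\right) = -2 + 328 \left(- (\left(-18 + 142\right) + 23)\right) = -2 + 328 \left(- (124 + 23)\right) = -2 + 328 \left(\left(-1\right) 147\right) = -2 + 328 \left(-147\right) = -2 - 48216 = -48218$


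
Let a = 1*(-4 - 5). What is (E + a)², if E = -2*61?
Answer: 17161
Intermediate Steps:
E = -122
a = -9 (a = 1*(-9) = -9)
(E + a)² = (-122 - 9)² = (-131)² = 17161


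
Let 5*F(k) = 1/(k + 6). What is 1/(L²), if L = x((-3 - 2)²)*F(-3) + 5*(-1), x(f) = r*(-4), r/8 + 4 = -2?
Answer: 25/1521 ≈ 0.016437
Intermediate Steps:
r = -48 (r = -32 + 8*(-2) = -32 - 16 = -48)
x(f) = 192 (x(f) = -48*(-4) = 192)
F(k) = 1/(5*(6 + k)) (F(k) = 1/(5*(k + 6)) = 1/(5*(6 + k)))
L = 39/5 (L = 192*(1/(5*(6 - 3))) + 5*(-1) = 192*((⅕)/3) - 5 = 192*((⅕)*(⅓)) - 5 = 192*(1/15) - 5 = 64/5 - 5 = 39/5 ≈ 7.8000)
1/(L²) = 1/((39/5)²) = 1/(1521/25) = 25/1521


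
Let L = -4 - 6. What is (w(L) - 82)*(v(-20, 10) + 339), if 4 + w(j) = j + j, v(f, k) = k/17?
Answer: -611938/17 ≈ -35996.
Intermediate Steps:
L = -10
v(f, k) = k/17 (v(f, k) = k*(1/17) = k/17)
w(j) = -4 + 2*j (w(j) = -4 + (j + j) = -4 + 2*j)
(w(L) - 82)*(v(-20, 10) + 339) = ((-4 + 2*(-10)) - 82)*((1/17)*10 + 339) = ((-4 - 20) - 82)*(10/17 + 339) = (-24 - 82)*(5773/17) = -106*5773/17 = -611938/17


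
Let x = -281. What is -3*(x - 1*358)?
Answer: 1917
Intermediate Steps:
-3*(x - 1*358) = -3*(-281 - 1*358) = -3*(-281 - 358) = -3*(-639) = 1917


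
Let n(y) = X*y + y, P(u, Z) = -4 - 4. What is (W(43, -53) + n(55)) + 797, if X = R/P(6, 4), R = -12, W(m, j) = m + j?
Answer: 1849/2 ≈ 924.50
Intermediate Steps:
W(m, j) = j + m
P(u, Z) = -8
X = 3/2 (X = -12/(-8) = -12*(-⅛) = 3/2 ≈ 1.5000)
n(y) = 5*y/2 (n(y) = 3*y/2 + y = 5*y/2)
(W(43, -53) + n(55)) + 797 = ((-53 + 43) + (5/2)*55) + 797 = (-10 + 275/2) + 797 = 255/2 + 797 = 1849/2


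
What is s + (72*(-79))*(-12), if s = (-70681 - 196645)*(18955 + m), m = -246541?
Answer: 60839723292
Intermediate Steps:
s = 60839655036 (s = (-70681 - 196645)*(18955 - 246541) = -267326*(-227586) = 60839655036)
s + (72*(-79))*(-12) = 60839655036 + (72*(-79))*(-12) = 60839655036 - 5688*(-12) = 60839655036 + 68256 = 60839723292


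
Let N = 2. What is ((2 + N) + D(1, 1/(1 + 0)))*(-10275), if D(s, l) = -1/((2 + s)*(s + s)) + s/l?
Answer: -99325/2 ≈ -49663.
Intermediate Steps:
D(s, l) = s/l - 1/(2*s*(2 + s)) (D(s, l) = -1/((2 + s)*(2*s)) + s/l = -1/(2*s*(2 + s)) + s/l = s/l - 1/(2*s*(2 + s)))
((2 + N) + D(1, 1/(1 + 0)))*(-10275) = ((2 + 2) + (1**3 + 2*1**2 - 1/(2*(1 + 0)))/(1/(1 + 0)*1*(2 + 1)))*(-10275) = (4 + 1*(1 + 2*1 - 1/2/1)/(1/1*3))*(-10275) = (4 + 1*(1/3)*(1 + 2 - 1/2*1)/1)*(-10275) = (4 + 1*1*(1/3)*(1 + 2 - 1/2))*(-10275) = (4 + 1*1*(1/3)*(5/2))*(-10275) = (4 + 5/6)*(-10275) = (29/6)*(-10275) = -99325/2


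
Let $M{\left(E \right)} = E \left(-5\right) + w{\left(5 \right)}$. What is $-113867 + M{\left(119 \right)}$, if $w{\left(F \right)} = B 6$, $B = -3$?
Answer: $-114480$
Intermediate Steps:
$w{\left(F \right)} = -18$ ($w{\left(F \right)} = \left(-3\right) 6 = -18$)
$M{\left(E \right)} = -18 - 5 E$ ($M{\left(E \right)} = E \left(-5\right) - 18 = - 5 E - 18 = -18 - 5 E$)
$-113867 + M{\left(119 \right)} = -113867 - 613 = -114480$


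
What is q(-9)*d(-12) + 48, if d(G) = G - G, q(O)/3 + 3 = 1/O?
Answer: 48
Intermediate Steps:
q(O) = -9 + 3/O
d(G) = 0
q(-9)*d(-12) + 48 = (-9 + 3/(-9))*0 + 48 = (-9 + 3*(-⅑))*0 + 48 = (-9 - ⅓)*0 + 48 = -28/3*0 + 48 = 0 + 48 = 48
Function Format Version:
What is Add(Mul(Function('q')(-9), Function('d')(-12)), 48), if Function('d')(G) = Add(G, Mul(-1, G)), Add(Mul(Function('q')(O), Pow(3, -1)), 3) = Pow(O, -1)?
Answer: 48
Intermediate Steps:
Function('q')(O) = Add(-9, Mul(3, Pow(O, -1)))
Function('d')(G) = 0
Add(Mul(Function('q')(-9), Function('d')(-12)), 48) = Add(Mul(Add(-9, Mul(3, Pow(-9, -1))), 0), 48) = Add(Mul(Add(-9, Mul(3, Rational(-1, 9))), 0), 48) = Add(Mul(Add(-9, Rational(-1, 3)), 0), 48) = Add(Mul(Rational(-28, 3), 0), 48) = Add(0, 48) = 48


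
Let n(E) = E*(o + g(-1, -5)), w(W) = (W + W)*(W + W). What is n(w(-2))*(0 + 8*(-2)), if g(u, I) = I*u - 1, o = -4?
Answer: 0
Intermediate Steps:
w(W) = 4*W² (w(W) = (2*W)*(2*W) = 4*W²)
g(u, I) = -1 + I*u
n(E) = 0 (n(E) = E*(-4 + (-1 - 5*(-1))) = E*(-4 + (-1 + 5)) = E*(-4 + 4) = E*0 = 0)
n(w(-2))*(0 + 8*(-2)) = 0*(0 + 8*(-2)) = 0*(0 - 16) = 0*(-16) = 0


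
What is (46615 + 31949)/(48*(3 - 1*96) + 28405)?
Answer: 78564/23941 ≈ 3.2816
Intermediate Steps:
(46615 + 31949)/(48*(3 - 1*96) + 28405) = 78564/(48*(3 - 96) + 28405) = 78564/(48*(-93) + 28405) = 78564/(-4464 + 28405) = 78564/23941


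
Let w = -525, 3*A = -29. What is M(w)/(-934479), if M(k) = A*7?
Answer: 29/400491 ≈ 7.2411e-5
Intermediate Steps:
A = -29/3 (A = (⅓)*(-29) = -29/3 ≈ -9.6667)
M(k) = -203/3 (M(k) = -29/3*7 = -203/3)
M(w)/(-934479) = -203/3/(-934479) = -203/3*(-1/934479) = 29/400491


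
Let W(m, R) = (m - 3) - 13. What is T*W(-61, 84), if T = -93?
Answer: 7161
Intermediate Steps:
W(m, R) = -16 + m (W(m, R) = (-3 + m) - 13 = -16 + m)
T*W(-61, 84) = -93*(-16 - 61) = -93*(-77) = 7161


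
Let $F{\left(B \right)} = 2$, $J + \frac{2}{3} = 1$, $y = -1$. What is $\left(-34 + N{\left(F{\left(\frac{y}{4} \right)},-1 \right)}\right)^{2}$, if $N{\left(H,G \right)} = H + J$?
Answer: $\frac{9025}{9} \approx 1002.8$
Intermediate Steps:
$J = \frac{1}{3}$ ($J = - \frac{2}{3} + 1 = \frac{1}{3} \approx 0.33333$)
$N{\left(H,G \right)} = \frac{1}{3} + H$ ($N{\left(H,G \right)} = H + \frac{1}{3} = \frac{1}{3} + H$)
$\left(-34 + N{\left(F{\left(\frac{y}{4} \right)},-1 \right)}\right)^{2} = \left(-34 + \left(\frac{1}{3} + 2\right)\right)^{2} = \left(-34 + \frac{7}{3}\right)^{2} = \left(- \frac{95}{3}\right)^{2} = \frac{9025}{9}$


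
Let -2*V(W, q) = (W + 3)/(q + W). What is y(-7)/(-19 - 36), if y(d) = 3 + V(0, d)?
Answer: -9/154 ≈ -0.058442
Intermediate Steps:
V(W, q) = -(3 + W)/(2*(W + q)) (V(W, q) = -(W + 3)/(2*(q + W)) = -(3 + W)/(2*(W + q)))
y(d) = 3 - 3/(2*d) (y(d) = 3 + (-3 - 1*0)/(2*(0 + d)) = 3 + (-3 + 0)/(2*d) = 3 + (1/2)*(-3)/d = 3 - 3/(2*d))
y(-7)/(-19 - 36) = (3 - 3/2/(-7))/(-19 - 36) = (3 - 3/2*(-1/7))/(-55) = -(3 + 3/14)/55 = -1/55*45/14 = -9/154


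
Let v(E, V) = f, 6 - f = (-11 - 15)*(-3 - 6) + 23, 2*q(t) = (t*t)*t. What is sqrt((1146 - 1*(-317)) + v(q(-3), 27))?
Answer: 2*sqrt(303) ≈ 34.814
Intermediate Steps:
q(t) = t**3/2 (q(t) = ((t*t)*t)/2 = (t**2*t)/2 = t**3/2)
f = -251 (f = 6 - ((-11 - 15)*(-3 - 6) + 23) = 6 - (-26*(-9) + 23) = 6 - (234 + 23) = 6 - 1*257 = 6 - 257 = -251)
v(E, V) = -251
sqrt((1146 - 1*(-317)) + v(q(-3), 27)) = sqrt((1146 - 1*(-317)) - 251) = sqrt((1146 + 317) - 251) = sqrt(1463 - 251) = sqrt(1212) = 2*sqrt(303)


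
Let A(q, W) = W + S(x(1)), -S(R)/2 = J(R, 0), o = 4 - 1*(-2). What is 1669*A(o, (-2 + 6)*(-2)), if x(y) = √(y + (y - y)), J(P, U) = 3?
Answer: -23366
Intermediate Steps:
x(y) = √y (x(y) = √(y + 0) = √y)
o = 6 (o = 4 + 2 = 6)
S(R) = -6 (S(R) = -2*3 = -6)
A(q, W) = -6 + W (A(q, W) = W - 6 = -6 + W)
1669*A(o, (-2 + 6)*(-2)) = 1669*(-6 + (-2 + 6)*(-2)) = 1669*(-6 + 4*(-2)) = 1669*(-6 - 8) = 1669*(-14) = -23366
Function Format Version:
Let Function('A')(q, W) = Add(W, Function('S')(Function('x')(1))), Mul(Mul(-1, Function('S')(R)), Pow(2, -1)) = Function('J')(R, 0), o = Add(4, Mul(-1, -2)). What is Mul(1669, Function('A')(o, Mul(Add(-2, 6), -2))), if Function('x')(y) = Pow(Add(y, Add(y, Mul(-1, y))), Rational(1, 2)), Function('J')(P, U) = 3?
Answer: -23366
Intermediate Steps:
Function('x')(y) = Pow(y, Rational(1, 2)) (Function('x')(y) = Pow(Add(y, 0), Rational(1, 2)) = Pow(y, Rational(1, 2)))
o = 6 (o = Add(4, 2) = 6)
Function('S')(R) = -6 (Function('S')(R) = Mul(-2, 3) = -6)
Function('A')(q, W) = Add(-6, W) (Function('A')(q, W) = Add(W, -6) = Add(-6, W))
Mul(1669, Function('A')(o, Mul(Add(-2, 6), -2))) = Mul(1669, Add(-6, Mul(Add(-2, 6), -2))) = Mul(1669, Add(-6, Mul(4, -2))) = Mul(1669, Add(-6, -8)) = Mul(1669, -14) = -23366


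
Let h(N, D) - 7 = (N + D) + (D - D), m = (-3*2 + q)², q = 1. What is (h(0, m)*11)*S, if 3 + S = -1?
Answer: -1408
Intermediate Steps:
S = -4 (S = -3 - 1 = -4)
m = 25 (m = (-3*2 + 1)² = (-6 + 1)² = (-5)² = 25)
h(N, D) = 7 + D + N (h(N, D) = 7 + ((N + D) + (D - D)) = 7 + ((D + N) + 0) = 7 + (D + N) = 7 + D + N)
(h(0, m)*11)*S = ((7 + 25 + 0)*11)*(-4) = (32*11)*(-4) = 352*(-4) = -1408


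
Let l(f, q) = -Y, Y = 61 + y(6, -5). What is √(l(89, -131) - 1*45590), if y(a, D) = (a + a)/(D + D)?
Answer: 3*I*√126805/5 ≈ 213.66*I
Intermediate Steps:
y(a, D) = a/D (y(a, D) = (2*a)/((2*D)) = (2*a)*(1/(2*D)) = a/D)
Y = 299/5 (Y = 61 + 6/(-5) = 61 + 6*(-⅕) = 61 - 6/5 = 299/5 ≈ 59.800)
l(f, q) = -299/5 (l(f, q) = -1*299/5 = -299/5)
√(l(89, -131) - 1*45590) = √(-299/5 - 1*45590) = √(-299/5 - 45590) = √(-228249/5) = 3*I*√126805/5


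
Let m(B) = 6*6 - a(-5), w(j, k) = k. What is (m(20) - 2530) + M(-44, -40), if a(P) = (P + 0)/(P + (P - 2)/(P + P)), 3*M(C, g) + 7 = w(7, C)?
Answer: -108023/43 ≈ -2512.2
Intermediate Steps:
M(C, g) = -7/3 + C/3
a(P) = P/(P + (-2 + P)/(2*P)) (a(P) = P/(P + (-2 + P)/((2*P))) = P/(P + (-2 + P)*(1/(2*P))) = P/(P + (-2 + P)/(2*P)))
m(B) = 1498/43 (m(B) = 6*6 - 2*(-5)**2/(-2 - 5 + 2*(-5)**2) = 36 - 2*25/(-2 - 5 + 2*25) = 36 - 2*25/(-2 - 5 + 50) = 36 - 2*25/43 = 36 - 1*50/43 = 36 - 50/43 = 1498/43)
(m(20) - 2530) + M(-44, -40) = (1498/43 - 2530) + (-7/3 + (1/3)*(-44)) = -107292/43 + (-7/3 - 44/3) = -107292/43 - 17 = -108023/43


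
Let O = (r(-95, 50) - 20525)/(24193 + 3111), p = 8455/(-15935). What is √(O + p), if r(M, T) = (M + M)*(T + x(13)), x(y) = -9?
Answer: I*√2967547241493678/43508924 ≈ 1.252*I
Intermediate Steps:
p = -1691/3187 (p = 8455*(-1/15935) = -1691/3187 ≈ -0.53059)
r(M, T) = 2*M*(-9 + T) (r(M, T) = (M + M)*(T - 9) = (2*M)*(-9 + T) = 2*M*(-9 + T))
O = -28315/27304 (O = (2*(-95)*(-9 + 50) - 20525)/(24193 + 3111) = (2*(-95)*41 - 20525)/27304 = (-7790 - 20525)*(1/27304) = -28315*1/27304 = -28315/27304 ≈ -1.0370)
√(O + p) = √(-28315/27304 - 1691/3187) = √(-136410969/87017848) = I*√2967547241493678/43508924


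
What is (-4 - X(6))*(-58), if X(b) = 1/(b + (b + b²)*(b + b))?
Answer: 59189/255 ≈ 232.11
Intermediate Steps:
X(b) = 1/(b + 2*b*(b + b²)) (X(b) = 1/(b + (b + b²)*(2*b)) = 1/(b + 2*b*(b + b²)))
(-4 - X(6))*(-58) = (-4 - 1/(6*(1 + 2*6 + 2*6²)))*(-58) = (-4 - 1/(6*(1 + 12 + 2*36)))*(-58) = (-4 - 1/(6*(1 + 12 + 72)))*(-58) = (-4 - 1/(6*85))*(-58) = (-4 - 1*1/510)*(-58) = (-4 - 1/510)*(-58) = -2041/510*(-58) = 59189/255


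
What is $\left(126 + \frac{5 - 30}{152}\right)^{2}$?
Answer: $\frac{365842129}{23104} \approx 15835.0$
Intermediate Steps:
$\left(126 + \frac{5 - 30}{152}\right)^{2} = \left(126 - \frac{25}{152}\right)^{2} = \left(\frac{19127}{152}\right)^{2} = \frac{365842129}{23104}$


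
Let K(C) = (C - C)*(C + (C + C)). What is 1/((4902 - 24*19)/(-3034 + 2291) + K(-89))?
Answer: -743/4446 ≈ -0.16712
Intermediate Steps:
K(C) = 0 (K(C) = 0*(C + 2*C) = 0*(3*C) = 0)
1/((4902 - 24*19)/(-3034 + 2291) + K(-89)) = 1/((4902 - 24*19)/(-3034 + 2291) + 0) = 1/((4902 - 456)/(-743) + 0) = 1/(4446*(-1/743) + 0) = 1/(-4446/743 + 0) = 1/(-4446/743) = -743/4446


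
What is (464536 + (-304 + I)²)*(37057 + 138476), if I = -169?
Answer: 120813220245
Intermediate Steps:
(464536 + (-304 + I)²)*(37057 + 138476) = (464536 + (-304 - 169)²)*(37057 + 138476) = (464536 + (-473)²)*175533 = (464536 + 223729)*175533 = 688265*175533 = 120813220245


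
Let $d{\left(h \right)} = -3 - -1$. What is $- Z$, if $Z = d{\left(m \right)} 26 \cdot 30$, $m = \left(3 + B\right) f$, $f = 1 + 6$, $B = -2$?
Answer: $1560$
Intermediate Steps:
$f = 7$
$m = 7$ ($m = \left(3 - 2\right) 7 = 1 \cdot 7 = 7$)
$d{\left(h \right)} = -2$ ($d{\left(h \right)} = -3 + 1 = -2$)
$Z = -1560$ ($Z = \left(-2\right) 26 \cdot 30 = \left(-52\right) 30 = -1560$)
$- Z = \left(-1\right) \left(-1560\right) = 1560$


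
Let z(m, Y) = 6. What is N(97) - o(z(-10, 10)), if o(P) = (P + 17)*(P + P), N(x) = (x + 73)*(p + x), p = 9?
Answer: 17744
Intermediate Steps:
N(x) = (9 + x)*(73 + x) (N(x) = (x + 73)*(9 + x) = (73 + x)*(9 + x) = (9 + x)*(73 + x))
o(P) = 2*P*(17 + P) (o(P) = (17 + P)*(2*P) = 2*P*(17 + P))
N(97) - o(z(-10, 10)) = (657 + 97² + 82*97) - 2*6*(17 + 6) = (657 + 9409 + 7954) - 2*6*23 = 18020 - 1*276 = 18020 - 276 = 17744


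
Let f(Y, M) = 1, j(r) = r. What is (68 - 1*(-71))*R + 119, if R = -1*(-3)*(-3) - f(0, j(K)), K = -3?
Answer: -1271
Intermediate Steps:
R = -10 (R = -1*(-3)*(-3) - 1*1 = 3*(-3) - 1 = -9 - 1 = -10)
(68 - 1*(-71))*R + 119 = (68 - 1*(-71))*(-10) + 119 = (68 + 71)*(-10) + 119 = 139*(-10) + 119 = -1390 + 119 = -1271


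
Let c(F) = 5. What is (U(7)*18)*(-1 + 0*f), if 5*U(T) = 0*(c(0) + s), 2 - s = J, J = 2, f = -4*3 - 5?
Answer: 0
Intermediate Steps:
f = -17 (f = -12 - 5 = -17)
s = 0 (s = 2 - 1*2 = 2 - 2 = 0)
U(T) = 0 (U(T) = (0*(5 + 0))/5 = (0*5)/5 = (1/5)*0 = 0)
(U(7)*18)*(-1 + 0*f) = (0*18)*(-1 + 0*(-17)) = 0*(-1 + 0) = 0*(-1) = 0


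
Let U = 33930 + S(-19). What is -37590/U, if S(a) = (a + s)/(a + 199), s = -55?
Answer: -3383100/3053663 ≈ -1.1079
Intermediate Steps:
S(a) = (-55 + a)/(199 + a) (S(a) = (a - 55)/(a + 199) = (-55 + a)/(199 + a))
U = 3053663/90 (U = 33930 + (-55 - 19)/(199 - 19) = 33930 - 74/180 = 33930 + (1/180)*(-74) = 33930 - 37/90 = 3053663/90 ≈ 33930.)
-37590/U = -37590/3053663/90 = -37590*90/3053663 = -3383100/3053663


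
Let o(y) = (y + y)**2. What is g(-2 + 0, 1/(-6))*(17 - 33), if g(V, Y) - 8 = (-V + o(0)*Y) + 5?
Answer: -240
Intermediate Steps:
o(y) = 4*y**2 (o(y) = (2*y)**2 = 4*y**2)
g(V, Y) = 13 - V (g(V, Y) = 8 + ((-V + (4*0**2)*Y) + 5) = 8 + ((-V + (4*0)*Y) + 5) = 8 + ((-V + 0*Y) + 5) = 8 + ((-V + 0) + 5) = 8 + (-V + 5) = 8 + (5 - V) = 13 - V)
g(-2 + 0, 1/(-6))*(17 - 33) = (13 - (-2 + 0))*(17 - 33) = (13 - 1*(-2))*(-16) = (13 + 2)*(-16) = 15*(-16) = -240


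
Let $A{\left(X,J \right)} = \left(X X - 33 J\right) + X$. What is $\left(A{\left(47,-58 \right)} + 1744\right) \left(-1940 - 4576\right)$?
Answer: $-38535624$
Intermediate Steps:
$A{\left(X,J \right)} = X + X^{2} - 33 J$ ($A{\left(X,J \right)} = \left(X^{2} - 33 J\right) + X = X + X^{2} - 33 J$)
$\left(A{\left(47,-58 \right)} + 1744\right) \left(-1940 - 4576\right) = \left(\left(47 + 47^{2} - -1914\right) + 1744\right) \left(-1940 - 4576\right) = \left(\left(47 + 2209 + 1914\right) + 1744\right) \left(-6516\right) = \left(4170 + 1744\right) \left(-6516\right) = 5914 \left(-6516\right) = -38535624$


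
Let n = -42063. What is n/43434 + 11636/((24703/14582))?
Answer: 2456224967893/357650034 ≈ 6867.7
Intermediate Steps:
n/43434 + 11636/((24703/14582)) = -42063/43434 + 11636/((24703/14582)) = -42063*1/43434 + 11636/((24703*(1/14582))) = -14021/14478 + 11636/(24703/14582) = -14021/14478 + 11636*(14582/24703) = -14021/14478 + 169676152/24703 = 2456224967893/357650034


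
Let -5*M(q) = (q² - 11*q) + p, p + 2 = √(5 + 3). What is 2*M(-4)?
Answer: -116/5 - 4*√2/5 ≈ -24.331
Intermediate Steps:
p = -2 + 2*√2 (p = -2 + √(5 + 3) = -2 + √8 = -2 + 2*√2 ≈ 0.82843)
M(q) = ⅖ - 2*√2/5 - q²/5 + 11*q/5 (M(q) = -((q² - 11*q) + (-2 + 2*√2))/5 = -(-2 + q² - 11*q + 2*√2)/5 = ⅖ - 2*√2/5 - q²/5 + 11*q/5)
2*M(-4) = 2*(⅖ - 2*√2/5 - ⅕*(-4)² + (11/5)*(-4)) = 2*(⅖ - 2*√2/5 - ⅕*16 - 44/5) = 2*(⅖ - 2*√2/5 - 16/5 - 44/5) = 2*(-58/5 - 2*√2/5) = -116/5 - 4*√2/5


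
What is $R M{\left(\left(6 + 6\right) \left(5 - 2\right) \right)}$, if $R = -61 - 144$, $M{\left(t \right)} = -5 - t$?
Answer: $8405$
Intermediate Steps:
$R = -205$
$R M{\left(\left(6 + 6\right) \left(5 - 2\right) \right)} = - 205 \left(-5 - \left(6 + 6\right) \left(5 - 2\right)\right) = - 205 \left(-5 - 12 \cdot 3\right) = - 205 \left(-5 - 36\right) = \left(-205\right) \left(-41\right) = 8405$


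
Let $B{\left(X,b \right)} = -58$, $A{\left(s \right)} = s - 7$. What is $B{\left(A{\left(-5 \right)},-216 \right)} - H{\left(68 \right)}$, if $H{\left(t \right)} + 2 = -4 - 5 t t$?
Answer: $23068$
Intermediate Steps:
$A{\left(s \right)} = -7 + s$
$H{\left(t \right)} = -6 - 5 t^{2}$ ($H{\left(t \right)} = -2 - \left(4 + 5 t t\right) = -2 - \left(4 + 5 t^{2}\right) = -6 - 5 t^{2}$)
$B{\left(A{\left(-5 \right)},-216 \right)} - H{\left(68 \right)} = -58 - \left(-6 - 5 \cdot 68^{2}\right) = -58 - \left(-6 - 23120\right) = -58 - -23126 = -58 + 23126 = 23068$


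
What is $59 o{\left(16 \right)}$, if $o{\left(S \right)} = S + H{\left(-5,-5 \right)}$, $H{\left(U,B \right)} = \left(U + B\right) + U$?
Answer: $59$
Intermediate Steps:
$H{\left(U,B \right)} = B + 2 U$ ($H{\left(U,B \right)} = \left(B + U\right) + U = B + 2 U$)
$o{\left(S \right)} = -15 + S$ ($o{\left(S \right)} = S + \left(-5 + 2 \left(-5\right)\right) = S - 15 = -15 + S$)
$59 o{\left(16 \right)} = 59 \left(-15 + 16\right) = 59 \cdot 1 = 59$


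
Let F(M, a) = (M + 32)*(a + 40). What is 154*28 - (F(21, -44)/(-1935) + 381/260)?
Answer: 433714969/100620 ≈ 4310.4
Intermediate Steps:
F(M, a) = (32 + M)*(40 + a)
154*28 - (F(21, -44)/(-1935) + 381/260) = 154*28 - ((1280 + 32*(-44) + 40*21 + 21*(-44))/(-1935) + 381/260) = 4312 - ((1280 - 1408 + 840 - 924)*(-1/1935) + 381*(1/260)) = 4312 - (-212*(-1/1935) + 381/260) = 4312 - (212/1935 + 381/260) = 4312 - 1*158471/100620 = 4312 - 158471/100620 = 433714969/100620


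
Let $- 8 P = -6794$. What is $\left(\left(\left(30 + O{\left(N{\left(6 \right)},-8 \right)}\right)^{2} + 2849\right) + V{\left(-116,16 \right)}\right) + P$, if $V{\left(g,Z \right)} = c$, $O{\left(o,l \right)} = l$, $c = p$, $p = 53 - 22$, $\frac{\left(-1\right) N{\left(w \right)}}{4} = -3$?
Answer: $\frac{16853}{4} \approx 4213.3$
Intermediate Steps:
$P = \frac{3397}{4}$ ($P = \left(- \frac{1}{8}\right) \left(-6794\right) = \frac{3397}{4} \approx 849.25$)
$N{\left(w \right)} = 12$ ($N{\left(w \right)} = \left(-4\right) \left(-3\right) = 12$)
$p = 31$
$c = 31$
$V{\left(g,Z \right)} = 31$
$\left(\left(\left(30 + O{\left(N{\left(6 \right)},-8 \right)}\right)^{2} + 2849\right) + V{\left(-116,16 \right)}\right) + P = \left(\left(\left(30 - 8\right)^{2} + 2849\right) + 31\right) + \frac{3397}{4} = \left(\left(22^{2} + 2849\right) + 31\right) + \frac{3397}{4} = \left(\left(484 + 2849\right) + 31\right) + \frac{3397}{4} = \left(3333 + 31\right) + \frac{3397}{4} = 3364 + \frac{3397}{4} = \frac{16853}{4}$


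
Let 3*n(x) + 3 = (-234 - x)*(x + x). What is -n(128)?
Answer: 92675/3 ≈ 30892.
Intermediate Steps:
n(x) = -1 + 2*x*(-234 - x)/3 (n(x) = -1 + ((-234 - x)*(x + x))/3 = -1 + ((-234 - x)*(2*x))/3 = -1 + (2*x*(-234 - x))/3 = -1 + 2*x*(-234 - x)/3)
-n(128) = -(-1 - 156*128 - 2/3*128**2) = -(-1 - 19968 - 2/3*16384) = -(-1 - 19968 - 32768/3) = -1*(-92675/3) = 92675/3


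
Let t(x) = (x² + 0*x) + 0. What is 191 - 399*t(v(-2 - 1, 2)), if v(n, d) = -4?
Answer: -6193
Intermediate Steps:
t(x) = x² (t(x) = (x² + 0) + 0 = x² + 0 = x²)
191 - 399*t(v(-2 - 1, 2)) = 191 - 399*(-4)² = 191 - 399*16 = 191 - 6384 = -6193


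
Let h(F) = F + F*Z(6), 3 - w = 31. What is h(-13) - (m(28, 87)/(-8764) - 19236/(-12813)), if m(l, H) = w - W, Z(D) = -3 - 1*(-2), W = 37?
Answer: -56472383/37431044 ≈ -1.5087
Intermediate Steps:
Z(D) = -1 (Z(D) = -3 + 2 = -1)
w = -28 (w = 3 - 1*31 = 3 - 31 = -28)
m(l, H) = -65 (m(l, H) = -28 - 1*37 = -28 - 37 = -65)
h(F) = 0 (h(F) = F + F*(-1) = F - F = 0)
h(-13) - (m(28, 87)/(-8764) - 19236/(-12813)) = 0 - (-65/(-8764) - 19236/(-12813)) = 0 - (-65*(-1/8764) - 19236*(-1/12813)) = 0 - (65/8764 + 6412/4271) = 0 - 1*56472383/37431044 = 0 - 56472383/37431044 = -56472383/37431044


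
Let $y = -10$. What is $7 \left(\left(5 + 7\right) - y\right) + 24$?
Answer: $178$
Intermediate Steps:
$7 \left(\left(5 + 7\right) - y\right) + 24 = 7 \left(\left(5 + 7\right) - -10\right) + 24 = 7 \left(12 + 10\right) + 24 = 7 \cdot 22 + 24 = 154 + 24 = 178$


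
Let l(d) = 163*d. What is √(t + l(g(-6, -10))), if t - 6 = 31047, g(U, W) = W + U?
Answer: √28445 ≈ 168.66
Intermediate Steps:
g(U, W) = U + W
t = 31053 (t = 6 + 31047 = 31053)
√(t + l(g(-6, -10))) = √(31053 + 163*(-6 - 10)) = √(31053 + 163*(-16)) = √(31053 - 2608) = √28445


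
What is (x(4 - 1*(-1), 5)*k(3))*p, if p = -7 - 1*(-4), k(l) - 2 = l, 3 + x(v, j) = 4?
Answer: -15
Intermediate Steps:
x(v, j) = 1 (x(v, j) = -3 + 4 = 1)
k(l) = 2 + l
p = -3 (p = -7 + 4 = -3)
(x(4 - 1*(-1), 5)*k(3))*p = (1*(2 + 3))*(-3) = (1*5)*(-3) = 5*(-3) = -15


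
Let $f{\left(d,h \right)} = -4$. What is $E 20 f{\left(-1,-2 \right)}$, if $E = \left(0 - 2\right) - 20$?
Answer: $1760$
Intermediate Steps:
$E = -22$ ($E = \left(0 - 2\right) - 20 = -2 - 20 = -22$)
$E 20 f{\left(-1,-2 \right)} = \left(-22\right) 20 \left(-4\right) = \left(-440\right) \left(-4\right) = 1760$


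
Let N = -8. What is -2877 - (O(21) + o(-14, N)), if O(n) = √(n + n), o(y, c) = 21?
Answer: -2898 - √42 ≈ -2904.5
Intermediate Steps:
O(n) = √2*√n (O(n) = √(2*n) = √2*√n)
-2877 - (O(21) + o(-14, N)) = -2877 - (√2*√21 + 21) = -2877 - (√42 + 21) = -2877 - (21 + √42) = -2877 + (-21 - √42) = -2898 - √42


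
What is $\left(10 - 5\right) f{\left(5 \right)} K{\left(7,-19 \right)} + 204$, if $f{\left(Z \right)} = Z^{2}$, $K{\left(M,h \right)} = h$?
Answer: $-2171$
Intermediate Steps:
$\left(10 - 5\right) f{\left(5 \right)} K{\left(7,-19 \right)} + 204 = \left(10 - 5\right) 5^{2} \left(-19\right) + 204 = 5 \cdot 25 \left(-19\right) + 204 = 125 \left(-19\right) + 204 = -2375 + 204 = -2171$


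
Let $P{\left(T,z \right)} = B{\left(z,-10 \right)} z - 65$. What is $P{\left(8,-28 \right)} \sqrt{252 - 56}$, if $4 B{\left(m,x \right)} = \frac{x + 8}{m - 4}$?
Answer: $- \frac{7329}{8} \approx -916.13$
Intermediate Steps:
$B{\left(m,x \right)} = \frac{8 + x}{4 \left(-4 + m\right)}$ ($B{\left(m,x \right)} = \frac{\left(x + 8\right) \frac{1}{m - 4}}{4} = \frac{\left(8 + x\right) \frac{1}{-4 + m}}{4} = \frac{\frac{1}{-4 + m} \left(8 + x\right)}{4} = \frac{8 + x}{4 \left(-4 + m\right)}$)
$P{\left(T,z \right)} = -65 - \frac{z}{2 \left(-4 + z\right)}$ ($P{\left(T,z \right)} = \frac{8 - 10}{4 \left(-4 + z\right)} z - 65 = \frac{1}{4} \frac{1}{-4 + z} \left(-2\right) z - 65 = - \frac{1}{2 \left(-4 + z\right)} z - 65 = - \frac{z}{2 \left(-4 + z\right)} - 65 = -65 - \frac{z}{2 \left(-4 + z\right)}$)
$P{\left(8,-28 \right)} \sqrt{252 - 56} = \frac{520 - -3668}{2 \left(-4 - 28\right)} \sqrt{252 - 56} = \frac{520 + 3668}{2 \left(-32\right)} \sqrt{196} = \frac{1}{2} \left(- \frac{1}{32}\right) 4188 \cdot 14 = \left(- \frac{1047}{16}\right) 14 = - \frac{7329}{8}$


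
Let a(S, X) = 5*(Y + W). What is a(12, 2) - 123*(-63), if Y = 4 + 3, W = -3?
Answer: 7769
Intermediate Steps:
Y = 7
a(S, X) = 20 (a(S, X) = 5*(7 - 3) = 5*4 = 20)
a(12, 2) - 123*(-63) = 20 - 123*(-63) = 20 + 7749 = 7769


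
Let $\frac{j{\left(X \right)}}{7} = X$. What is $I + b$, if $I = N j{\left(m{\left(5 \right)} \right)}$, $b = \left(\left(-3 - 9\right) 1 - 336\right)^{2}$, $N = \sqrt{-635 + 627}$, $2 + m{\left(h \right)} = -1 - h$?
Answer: $121104 - 112 i \sqrt{2} \approx 1.211 \cdot 10^{5} - 158.39 i$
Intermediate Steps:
$m{\left(h \right)} = -3 - h$ ($m{\left(h \right)} = -2 - \left(1 + h\right) = -3 - h$)
$j{\left(X \right)} = 7 X$
$N = 2 i \sqrt{2}$ ($N = \sqrt{-8} = 2 i \sqrt{2} \approx 2.8284 i$)
$b = 121104$ ($b = \left(\left(-12\right) 1 - 336\right)^{2} = \left(-12 - 336\right)^{2} = \left(-348\right)^{2} = 121104$)
$I = - 112 i \sqrt{2}$ ($I = 2 i \sqrt{2} \cdot 7 \left(-3 - 5\right) = 2 i \sqrt{2} \cdot 7 \left(-8\right) = 2 i \sqrt{2} \left(-56\right) = - 112 i \sqrt{2} \approx - 158.39 i$)
$I + b = - 112 i \sqrt{2} + 121104 = 121104 - 112 i \sqrt{2}$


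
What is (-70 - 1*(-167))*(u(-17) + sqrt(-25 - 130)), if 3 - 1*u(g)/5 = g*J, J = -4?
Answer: -31525 + 97*I*sqrt(155) ≈ -31525.0 + 1207.6*I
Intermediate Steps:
u(g) = 15 + 20*g (u(g) = 15 - 5*g*(-4) = 15 - (-20)*g = 15 + 20*g)
(-70 - 1*(-167))*(u(-17) + sqrt(-25 - 130)) = (-70 - 1*(-167))*((15 + 20*(-17)) + sqrt(-25 - 130)) = (-70 + 167)*((15 - 340) + sqrt(-155)) = 97*(-325 + I*sqrt(155)) = -31525 + 97*I*sqrt(155)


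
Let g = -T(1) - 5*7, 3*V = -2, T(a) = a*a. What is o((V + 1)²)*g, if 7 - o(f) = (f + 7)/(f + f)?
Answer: 900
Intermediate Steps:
T(a) = a²
V = -⅔ (V = (⅓)*(-2) = -⅔ ≈ -0.66667)
g = -36 (g = -1*1² - 5*7 = -1*1 - 35 = -1 - 35 = -36)
o(f) = 7 - (7 + f)/(2*f) (o(f) = 7 - (f + 7)/(f + f) = 7 - (7 + f)/(2*f))
o((V + 1)²)*g = ((-7 + 13*(-⅔ + 1)²)/(2*((-⅔ + 1)²)))*(-36) = ((-7 + 13*(⅓)²)/(2*((⅓)²)))*(-36) = ((-7 + 13*(⅑))/(2*(⅑)))*(-36) = ((½)*9*(-7 + 13/9))*(-36) = ((½)*9*(-50/9))*(-36) = -25*(-36) = 900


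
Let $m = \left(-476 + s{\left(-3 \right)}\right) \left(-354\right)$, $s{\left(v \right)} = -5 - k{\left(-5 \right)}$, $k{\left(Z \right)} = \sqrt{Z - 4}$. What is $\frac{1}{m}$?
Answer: $\frac{481}{81904980} - \frac{i}{27301660} \approx 5.8727 \cdot 10^{-6} - 3.6628 \cdot 10^{-8} i$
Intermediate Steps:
$k{\left(Z \right)} = \sqrt{-4 + Z}$
$s{\left(v \right)} = -5 - 3 i$ ($s{\left(v \right)} = -5 - \sqrt{-4 - 5} = -5 - \sqrt{-9} = -5 - 3 i$)
$m = 170274 + 1062 i$ ($m = \left(-476 - \left(5 + 3 i\right)\right) \left(-354\right) = \left(-481 - 3 i\right) \left(-354\right) = 170274 + 1062 i \approx 1.7027 \cdot 10^{5} + 1062.0 i$)
$\frac{1}{m} = \frac{1}{170274 + 1062 i} = \frac{170274 - 1062 i}{28994362920}$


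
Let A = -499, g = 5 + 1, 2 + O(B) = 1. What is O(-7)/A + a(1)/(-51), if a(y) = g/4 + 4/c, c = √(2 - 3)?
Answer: -465/16966 + 4*I/51 ≈ -0.027408 + 0.078431*I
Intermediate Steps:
O(B) = -1 (O(B) = -2 + 1 = -1)
g = 6
c = I (c = √(-1) = I ≈ 1.0*I)
a(y) = 3/2 - 4*I (a(y) = 6/4 + 4/I = 6*(¼) + 4*(-I) = 3/2 - 4*I)
O(-7)/A + a(1)/(-51) = -1/(-499) + (3/2 - 4*I)/(-51) = -1*(-1/499) + (3/2 - 4*I)*(-1/51) = 1/499 + (-1/34 + 4*I/51) = -465/16966 + 4*I/51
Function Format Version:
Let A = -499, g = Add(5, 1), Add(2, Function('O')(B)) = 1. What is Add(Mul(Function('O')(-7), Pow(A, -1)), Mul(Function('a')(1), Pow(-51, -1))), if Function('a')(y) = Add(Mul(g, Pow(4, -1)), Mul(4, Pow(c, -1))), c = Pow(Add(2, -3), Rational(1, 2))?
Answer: Add(Rational(-465, 16966), Mul(Rational(4, 51), I)) ≈ Add(-0.027408, Mul(0.078431, I))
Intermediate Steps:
Function('O')(B) = -1 (Function('O')(B) = Add(-2, 1) = -1)
g = 6
c = I (c = Pow(-1, Rational(1, 2)) = I ≈ Mul(1.0000, I))
Function('a')(y) = Add(Rational(3, 2), Mul(-4, I)) (Function('a')(y) = Add(Mul(6, Pow(4, -1)), Mul(4, Pow(I, -1))) = Add(Mul(6, Rational(1, 4)), Mul(4, Mul(-1, I))) = Add(Rational(3, 2), Mul(-4, I)))
Add(Mul(Function('O')(-7), Pow(A, -1)), Mul(Function('a')(1), Pow(-51, -1))) = Add(Mul(-1, Pow(-499, -1)), Mul(Add(Rational(3, 2), Mul(-4, I)), Pow(-51, -1))) = Add(Mul(-1, Rational(-1, 499)), Mul(Add(Rational(3, 2), Mul(-4, I)), Rational(-1, 51))) = Add(Rational(1, 499), Add(Rational(-1, 34), Mul(Rational(4, 51), I))) = Add(Rational(-465, 16966), Mul(Rational(4, 51), I))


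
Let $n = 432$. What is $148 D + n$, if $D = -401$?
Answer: $-58916$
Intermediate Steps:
$148 D + n = 148 \left(-401\right) + 432 = -59348 + 432 = -58916$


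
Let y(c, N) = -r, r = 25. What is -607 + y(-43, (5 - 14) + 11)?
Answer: -632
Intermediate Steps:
y(c, N) = -25 (y(c, N) = -1*25 = -25)
-607 + y(-43, (5 - 14) + 11) = -607 - 25 = -632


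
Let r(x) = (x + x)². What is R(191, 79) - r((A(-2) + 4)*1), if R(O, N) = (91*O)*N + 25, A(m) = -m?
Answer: 1372980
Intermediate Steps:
r(x) = 4*x² (r(x) = (2*x)² = 4*x²)
R(O, N) = 25 + 91*N*O (R(O, N) = 91*N*O + 25 = 25 + 91*N*O)
R(191, 79) - r((A(-2) + 4)*1) = (25 + 91*79*191) - 4*((-1*(-2) + 4)*1)² = (25 + 1373099) - 4*((2 + 4)*1)² = 1373124 - 4*(6*1)² = 1373124 - 4*6² = 1373124 - 4*36 = 1373124 - 1*144 = 1373124 - 144 = 1372980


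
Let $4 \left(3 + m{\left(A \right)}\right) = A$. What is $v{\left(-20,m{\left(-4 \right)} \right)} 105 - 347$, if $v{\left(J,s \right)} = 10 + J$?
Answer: $-1397$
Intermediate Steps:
$m{\left(A \right)} = -3 + \frac{A}{4}$
$v{\left(-20,m{\left(-4 \right)} \right)} 105 - 347 = \left(10 - 20\right) 105 - 347 = \left(-10\right) 105 - 347 = -1050 - 347 = -1397$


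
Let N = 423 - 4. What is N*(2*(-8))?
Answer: -6704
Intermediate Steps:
N = 419
N*(2*(-8)) = 419*(2*(-8)) = 419*(-16) = -6704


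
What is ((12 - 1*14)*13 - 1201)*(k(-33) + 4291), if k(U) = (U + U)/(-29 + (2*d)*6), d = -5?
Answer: -468671055/89 ≈ -5.2660e+6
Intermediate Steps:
k(U) = -2*U/89 (k(U) = (U + U)/(-29 + (2*(-5))*6) = (2*U)/(-29 - 10*6) = (2*U)/(-29 - 60) = (2*U)/(-89) = (2*U)*(-1/89) = -2*U/89)
((12 - 1*14)*13 - 1201)*(k(-33) + 4291) = ((12 - 1*14)*13 - 1201)*(-2/89*(-33) + 4291) = ((12 - 14)*13 - 1201)*(66/89 + 4291) = (-2*13 - 1201)*(381965/89) = (-26 - 1201)*(381965/89) = -1227*381965/89 = -468671055/89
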